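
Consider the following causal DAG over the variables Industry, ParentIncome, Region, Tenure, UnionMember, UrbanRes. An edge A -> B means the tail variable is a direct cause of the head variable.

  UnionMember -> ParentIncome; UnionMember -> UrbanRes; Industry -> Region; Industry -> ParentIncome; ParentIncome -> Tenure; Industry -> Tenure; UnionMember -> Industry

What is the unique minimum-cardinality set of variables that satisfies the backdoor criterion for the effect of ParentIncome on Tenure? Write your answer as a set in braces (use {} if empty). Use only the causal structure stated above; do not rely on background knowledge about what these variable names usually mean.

{Industry}

Variables eligible for adjustment (non-descendants of ParentIncome, excluding ParentIncome and Tenure): {Industry, Region, UnionMember, UrbanRes}.
Backdoor paths from ParentIncome to Tenure:
  P1: ParentIncome <- UnionMember -> Industry -> Tenure
  P2: ParentIncome <- Industry -> Tenure
The empty set is not sufficient: P1 (ParentIncome <- UnionMember -> Industry -> Tenure) has no collider blocking it and no conditioned non-collider, so it is open.
Try {Industry}:
  P1: blocked at chain node Industry ∈ conditioning set.
  P2: blocked at fork node Industry ∈ conditioning set.
{Industry} contains no descendant of ParentIncome and blocks every backdoor path.
No other singleton works — e.g. {UnionMember} leaves P2 open — so {Industry} is the unique smallest valid adjustment set.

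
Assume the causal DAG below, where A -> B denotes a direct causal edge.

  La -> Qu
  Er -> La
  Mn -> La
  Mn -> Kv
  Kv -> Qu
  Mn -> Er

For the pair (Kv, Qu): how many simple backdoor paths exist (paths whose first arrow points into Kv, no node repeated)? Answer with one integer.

A backdoor path from Kv to Qu is any simple undirected path whose first edge points into Kv (i.e. leaves Kv via a parent).
Parents of Kv: {Mn}.
Enumerating:
  P1: Kv <- Mn -> Er -> La -> Qu
  P2: Kv <- Mn -> La -> Qu
That exhausts the simple backdoor paths. Count: 2.

2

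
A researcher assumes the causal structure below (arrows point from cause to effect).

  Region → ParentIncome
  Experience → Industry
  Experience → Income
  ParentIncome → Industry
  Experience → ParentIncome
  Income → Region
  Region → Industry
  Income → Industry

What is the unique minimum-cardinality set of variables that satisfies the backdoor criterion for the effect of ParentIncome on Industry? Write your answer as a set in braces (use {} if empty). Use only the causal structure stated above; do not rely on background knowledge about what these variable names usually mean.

{Experience, Region}

Variables eligible for adjustment (non-descendants of ParentIncome, excluding ParentIncome and Industry): {Experience, Income, Region}.
Backdoor paths from ParentIncome to Industry:
  P1: ParentIncome <- Experience -> Income -> Region -> Industry
  P2: ParentIncome <- Experience -> Income -> Industry
  P3: ParentIncome <- Experience -> Industry
  P4: ParentIncome <- Region <- Income <- Experience -> Industry
  P5: ParentIncome <- Region <- Income -> Industry
  P6: ParentIncome <- Region -> Industry
The empty set is not sufficient: P1 (ParentIncome <- Experience -> Income -> Region -> Industry) has no collider blocking it and no conditioned non-collider, so it is open.
Try {Experience, Region}:
  P1: blocked at fork node Experience ∈ conditioning set.
  P2: blocked at fork node Experience ∈ conditioning set.
  P3: blocked at fork node Experience ∈ conditioning set.
  P4: blocked at chain node Region ∈ conditioning set.
  P5: blocked at chain node Region ∈ conditioning set.
  P6: blocked at fork node Region ∈ conditioning set.
{Experience, Region} contains no descendant of ParentIncome and blocks every backdoor path.
Every element of {Experience, Region} is needed (dropping Experience leaves P2 open; dropping Region leaves P5 open), so no proper subset is valid.
Among all size-2 subsets of the eligible variables, only {Experience, Region} blocks every backdoor path, so it is the unique smallest valid adjustment set.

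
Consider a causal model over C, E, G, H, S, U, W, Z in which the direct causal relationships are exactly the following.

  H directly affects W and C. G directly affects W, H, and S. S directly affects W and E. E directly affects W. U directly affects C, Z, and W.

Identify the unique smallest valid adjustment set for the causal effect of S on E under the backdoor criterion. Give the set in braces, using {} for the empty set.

{}

Variables eligible for adjustment (non-descendants of S, excluding S and E): {C, G, H, U, Z}.
Backdoor paths from S to E:
  P1: S <- G -> H -> C <- U -> W <- E
  P2: S <- G -> H -> W <- E
  P3: S <- G -> W <- E
Each backdoor path contains an unconditioned collider, so every path is already blocked with the empty conditioning set:
  P1: blocked at collider C (neither it nor any descendant is in the conditioning set).
  P2: blocked at collider W (neither it nor any descendant is in the conditioning set).
  P3: blocked at collider W (neither it nor any descendant is in the conditioning set).
The empty set is therefore the unique smallest valid set.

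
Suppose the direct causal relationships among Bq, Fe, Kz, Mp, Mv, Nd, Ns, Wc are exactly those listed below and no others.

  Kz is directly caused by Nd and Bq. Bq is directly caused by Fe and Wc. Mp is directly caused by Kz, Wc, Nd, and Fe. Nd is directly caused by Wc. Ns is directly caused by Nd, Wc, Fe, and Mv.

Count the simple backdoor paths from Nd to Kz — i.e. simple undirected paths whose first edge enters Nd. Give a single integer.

A backdoor path from Nd to Kz is any simple undirected path whose first edge points into Nd (i.e. leaves Nd via a parent).
Parents of Nd: {Wc}.
Enumerating:
  P1: Nd <- Wc -> Bq <- Fe -> Mp <- Kz
  P2: Nd <- Wc -> Bq -> Kz
  P3: Nd <- Wc -> Ns <- Fe -> Bq -> Kz
  P4: Nd <- Wc -> Ns <- Fe -> Mp <- Kz
  P5: Nd <- Wc -> Mp <- Fe -> Bq -> Kz
  P6: Nd <- Wc -> Mp <- Kz
That exhausts the simple backdoor paths. Count: 6.

6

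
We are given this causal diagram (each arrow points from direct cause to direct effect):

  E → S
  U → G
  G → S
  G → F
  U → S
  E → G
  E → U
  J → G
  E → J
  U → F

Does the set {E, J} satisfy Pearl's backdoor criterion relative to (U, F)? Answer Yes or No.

Yes

Backdoor paths from U to F (paths whose first edge points into U):
  P1: U <- E -> J -> G -> F
  P2: U <- E -> G -> F
  P3: U <- E -> S <- G -> F
Condition 1 (no descendant of U in the set): holds — descendants of U are {F, G, S}; none are in {E, J}.
Condition 2 (every backdoor path blocked by {E, J}):
  P1: blocked at fork node E ∈ conditioning set.
  P2: blocked at fork node E ∈ conditioning set.
  P3: blocked at fork node E ∈ conditioning set.
{E, J} satisfies the backdoor criterion.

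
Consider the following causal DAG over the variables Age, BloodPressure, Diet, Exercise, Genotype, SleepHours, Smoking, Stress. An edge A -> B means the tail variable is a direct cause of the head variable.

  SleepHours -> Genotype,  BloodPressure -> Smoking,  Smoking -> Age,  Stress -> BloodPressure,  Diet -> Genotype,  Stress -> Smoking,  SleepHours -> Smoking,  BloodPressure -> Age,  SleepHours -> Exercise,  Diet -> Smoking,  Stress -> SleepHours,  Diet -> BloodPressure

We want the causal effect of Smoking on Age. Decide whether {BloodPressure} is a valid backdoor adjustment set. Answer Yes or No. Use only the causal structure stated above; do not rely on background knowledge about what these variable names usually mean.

Yes

Backdoor paths from Smoking to Age (paths whose first edge points into Smoking):
  P1: Smoking <- Diet -> BloodPressure -> Age
  P2: Smoking <- Diet -> Genotype <- SleepHours <- Stress -> BloodPressure -> Age
  P3: Smoking <- Stress -> BloodPressure -> Age
  P4: Smoking <- Stress -> SleepHours -> Genotype <- Diet -> BloodPressure -> Age
  P5: Smoking <- BloodPressure -> Age
  P6: Smoking <- SleepHours <- Stress -> BloodPressure -> Age
  P7: Smoking <- SleepHours -> Genotype <- Diet -> BloodPressure -> Age
Condition 1 (no descendant of Smoking in the set): holds — descendants of Smoking are {Age}; none are in {BloodPressure}.
Condition 2 (every backdoor path blocked by {BloodPressure}):
  P1: blocked at chain node BloodPressure ∈ conditioning set.
  P2: blocked at collider Genotype (neither it nor any descendant is in the conditioning set).
  P3: blocked at chain node BloodPressure ∈ conditioning set.
  P4: blocked at collider Genotype (neither it nor any descendant is in the conditioning set).
  P5: blocked at fork node BloodPressure ∈ conditioning set.
  P6: blocked at chain node BloodPressure ∈ conditioning set.
  P7: blocked at collider Genotype (neither it nor any descendant is in the conditioning set).
{BloodPressure} satisfies the backdoor criterion.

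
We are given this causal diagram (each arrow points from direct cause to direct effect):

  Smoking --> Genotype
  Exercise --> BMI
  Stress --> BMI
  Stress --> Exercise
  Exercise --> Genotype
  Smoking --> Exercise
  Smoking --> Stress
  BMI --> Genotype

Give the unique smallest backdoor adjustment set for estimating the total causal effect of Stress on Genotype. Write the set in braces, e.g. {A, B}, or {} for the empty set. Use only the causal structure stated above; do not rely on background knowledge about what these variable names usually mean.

{Smoking}

Variables eligible for adjustment (non-descendants of Stress, excluding Stress and Genotype): {Smoking}.
Backdoor paths from Stress to Genotype:
  P1: Stress <- Smoking -> Exercise -> BMI -> Genotype
  P2: Stress <- Smoking -> Exercise -> Genotype
  P3: Stress <- Smoking -> Genotype
The empty set is not sufficient: P1 (Stress <- Smoking -> Exercise -> BMI -> Genotype) has no collider blocking it and no conditioned non-collider, so it is open.
Try {Smoking}:
  P1: blocked at fork node Smoking ∈ conditioning set.
  P2: blocked at fork node Smoking ∈ conditioning set.
  P3: blocked at fork node Smoking ∈ conditioning set.
{Smoking} contains no descendant of Stress and blocks every backdoor path.
{Smoking} is the unique smallest valid adjustment set.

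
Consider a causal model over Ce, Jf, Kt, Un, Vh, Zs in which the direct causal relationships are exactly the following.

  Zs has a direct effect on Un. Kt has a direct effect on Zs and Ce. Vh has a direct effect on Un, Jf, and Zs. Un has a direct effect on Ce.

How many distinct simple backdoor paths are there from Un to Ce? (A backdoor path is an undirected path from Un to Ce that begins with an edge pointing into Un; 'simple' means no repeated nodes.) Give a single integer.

2

A backdoor path from Un to Ce is any simple undirected path whose first edge points into Un (i.e. leaves Un via a parent).
Parents of Un: {Vh, Zs}.
Enumerating:
  P1: Un <- Vh -> Zs <- Kt -> Ce
  P2: Un <- Zs <- Kt -> Ce
That exhausts the simple backdoor paths. Count: 2.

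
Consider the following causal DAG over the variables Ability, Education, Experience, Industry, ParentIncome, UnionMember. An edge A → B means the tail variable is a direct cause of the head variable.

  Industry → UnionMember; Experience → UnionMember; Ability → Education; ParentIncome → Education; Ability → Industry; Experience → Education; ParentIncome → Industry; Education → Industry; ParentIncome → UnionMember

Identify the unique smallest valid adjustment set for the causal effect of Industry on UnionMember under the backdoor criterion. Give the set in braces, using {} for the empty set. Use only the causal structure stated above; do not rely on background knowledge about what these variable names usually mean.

Variables eligible for adjustment (non-descendants of Industry, excluding Industry and UnionMember): {Ability, Education, Experience, ParentIncome}.
Backdoor paths from Industry to UnionMember:
  P1: Industry <- Ability -> Education <- Experience -> UnionMember
  P2: Industry <- Ability -> Education <- ParentIncome -> UnionMember
  P3: Industry <- ParentIncome -> Education <- Experience -> UnionMember
  P4: Industry <- ParentIncome -> UnionMember
  P5: Industry <- Education <- Experience -> UnionMember
  P6: Industry <- Education <- ParentIncome -> UnionMember
The empty set is not sufficient: P4 (Industry <- ParentIncome -> UnionMember) has no collider blocking it and no conditioned non-collider, so it is open.
Try {Experience, ParentIncome}:
  P1: blocked at collider Education (neither it nor any descendant is in the conditioning set).
  P2: blocked at collider Education (neither it nor any descendant is in the conditioning set).
  P3: blocked at fork node ParentIncome ∈ conditioning set.
  P4: blocked at fork node ParentIncome ∈ conditioning set.
  P5: blocked at fork node Experience ∈ conditioning set.
  P6: blocked at fork node ParentIncome ∈ conditioning set.
{Experience, ParentIncome} contains no descendant of Industry and blocks every backdoor path.
Every element of {Experience, ParentIncome} is needed (dropping Experience leaves P5 open; dropping ParentIncome leaves P4 open), so no proper subset is valid.
Among all size-2 subsets of the eligible variables, only {Experience, ParentIncome} blocks every backdoor path, so it is the unique smallest valid adjustment set.

{Experience, ParentIncome}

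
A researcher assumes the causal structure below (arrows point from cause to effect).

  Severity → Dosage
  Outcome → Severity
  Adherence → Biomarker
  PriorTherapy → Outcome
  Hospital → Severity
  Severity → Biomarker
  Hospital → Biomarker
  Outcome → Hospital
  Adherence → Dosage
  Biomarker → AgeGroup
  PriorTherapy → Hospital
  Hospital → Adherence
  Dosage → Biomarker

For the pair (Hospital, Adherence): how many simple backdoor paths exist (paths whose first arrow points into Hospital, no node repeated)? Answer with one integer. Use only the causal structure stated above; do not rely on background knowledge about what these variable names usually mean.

A backdoor path from Hospital to Adherence is any simple undirected path whose first edge points into Hospital (i.e. leaves Hospital via a parent).
Parents of Hospital: {Outcome, PriorTherapy}.
Enumerating:
  P1: Hospital <- PriorTherapy -> Outcome -> Severity -> Dosage <- Adherence
  P2: Hospital <- PriorTherapy -> Outcome -> Severity -> Dosage -> Biomarker <- Adherence
  P3: Hospital <- PriorTherapy -> Outcome -> Severity -> Biomarker <- Adherence
  P4: Hospital <- PriorTherapy -> Outcome -> Severity -> Biomarker <- Dosage <- Adherence
  P5: Hospital <- Outcome -> Severity -> Dosage <- Adherence
  P6: Hospital <- Outcome -> Severity -> Dosage -> Biomarker <- Adherence
  P7: Hospital <- Outcome -> Severity -> Biomarker <- Adherence
  P8: Hospital <- Outcome -> Severity -> Biomarker <- Dosage <- Adherence
That exhausts the simple backdoor paths. Count: 8.

8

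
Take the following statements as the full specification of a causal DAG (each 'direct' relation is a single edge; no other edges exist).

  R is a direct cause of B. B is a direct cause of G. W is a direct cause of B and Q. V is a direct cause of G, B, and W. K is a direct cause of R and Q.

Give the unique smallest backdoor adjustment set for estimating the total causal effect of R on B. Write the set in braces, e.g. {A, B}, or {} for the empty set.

{}

Variables eligible for adjustment (non-descendants of R, excluding R and B): {K, Q, V, W}.
Backdoor paths from R to B:
  P1: R <- K -> Q <- W <- V -> B
  P2: R <- K -> Q <- W <- V -> G <- B
  P3: R <- K -> Q <- W -> B
Each backdoor path contains an unconditioned collider, so every path is already blocked with the empty conditioning set:
  P1: blocked at collider Q (neither it nor any descendant is in the conditioning set).
  P2: blocked at collider Q (neither it nor any descendant is in the conditioning set).
  P3: blocked at collider Q (neither it nor any descendant is in the conditioning set).
The empty set is therefore the unique smallest valid set.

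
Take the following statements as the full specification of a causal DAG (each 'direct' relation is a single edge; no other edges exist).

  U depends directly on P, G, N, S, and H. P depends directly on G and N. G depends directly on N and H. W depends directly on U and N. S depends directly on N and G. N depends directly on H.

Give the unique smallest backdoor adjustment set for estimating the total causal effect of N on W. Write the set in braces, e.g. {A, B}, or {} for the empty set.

{H}

Variables eligible for adjustment (non-descendants of N, excluding N and W): {H}.
Backdoor paths from N to W:
  P1: N <- H -> G -> S -> U -> W
  P2: N <- H -> G -> P -> U -> W
  P3: N <- H -> G -> U -> W
  P4: N <- H -> U -> W
The empty set is not sufficient: P1 (N <- H -> G -> S -> U -> W) has no collider blocking it and no conditioned non-collider, so it is open.
Try {H}:
  P1: blocked at fork node H ∈ conditioning set.
  P2: blocked at fork node H ∈ conditioning set.
  P3: blocked at fork node H ∈ conditioning set.
  P4: blocked at fork node H ∈ conditioning set.
{H} contains no descendant of N and blocks every backdoor path.
{H} is the unique smallest valid adjustment set.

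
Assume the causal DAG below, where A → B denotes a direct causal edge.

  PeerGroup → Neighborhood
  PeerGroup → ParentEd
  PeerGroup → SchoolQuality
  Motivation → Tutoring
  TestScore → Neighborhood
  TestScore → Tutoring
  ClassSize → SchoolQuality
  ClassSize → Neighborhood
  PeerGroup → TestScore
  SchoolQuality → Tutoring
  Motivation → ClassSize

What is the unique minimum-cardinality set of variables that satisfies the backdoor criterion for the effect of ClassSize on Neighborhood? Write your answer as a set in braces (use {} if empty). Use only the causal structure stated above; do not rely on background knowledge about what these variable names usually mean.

{}

Variables eligible for adjustment (non-descendants of ClassSize, excluding ClassSize and Neighborhood): {Motivation, ParentEd, PeerGroup, TestScore}.
Backdoor paths from ClassSize to Neighborhood:
  P1: ClassSize <- Motivation -> Tutoring <- TestScore <- PeerGroup -> Neighborhood
  P2: ClassSize <- Motivation -> Tutoring <- TestScore -> Neighborhood
  P3: ClassSize <- Motivation -> Tutoring <- SchoolQuality <- PeerGroup -> TestScore -> Neighborhood
  P4: ClassSize <- Motivation -> Tutoring <- SchoolQuality <- PeerGroup -> Neighborhood
Each backdoor path contains an unconditioned collider, so every path is already blocked with the empty conditioning set:
  P1: blocked at collider Tutoring (neither it nor any descendant is in the conditioning set).
  P2: blocked at collider Tutoring (neither it nor any descendant is in the conditioning set).
  P3: blocked at collider Tutoring (neither it nor any descendant is in the conditioning set).
  P4: blocked at collider Tutoring (neither it nor any descendant is in the conditioning set).
The empty set is therefore the unique smallest valid set.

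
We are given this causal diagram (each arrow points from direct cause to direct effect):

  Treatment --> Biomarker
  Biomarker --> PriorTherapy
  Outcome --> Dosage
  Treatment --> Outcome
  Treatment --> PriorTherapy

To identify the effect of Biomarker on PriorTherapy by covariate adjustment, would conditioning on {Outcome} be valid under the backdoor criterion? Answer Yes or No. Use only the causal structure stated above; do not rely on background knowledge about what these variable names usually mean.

Backdoor paths from Biomarker to PriorTherapy (paths whose first edge points into Biomarker):
  P1: Biomarker <- Treatment -> PriorTherapy
Condition 1 (no descendant of Biomarker in the set): holds — descendants of Biomarker are {PriorTherapy}; none are in {Outcome}.
Condition 2 (every backdoor path blocked by {Outcome}):
  P1: open — no interior node is in the conditioning set.
{Outcome} does not satisfy the backdoor criterion.

No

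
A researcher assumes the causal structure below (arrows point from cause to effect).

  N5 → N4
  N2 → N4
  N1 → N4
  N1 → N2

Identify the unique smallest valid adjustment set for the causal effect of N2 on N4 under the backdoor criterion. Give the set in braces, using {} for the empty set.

Variables eligible for adjustment (non-descendants of N2, excluding N2 and N4): {N1, N5}.
Backdoor paths from N2 to N4:
  P1: N2 <- N1 -> N4
The empty set is not sufficient: P1 (N2 <- N1 -> N4) has no collider blocking it and no conditioned non-collider, so it is open.
Try {N1}:
  P1: blocked at fork node N1 ∈ conditioning set.
{N1} contains no descendant of N2 and blocks every backdoor path.
No other singleton works — e.g. {N5} leaves P1 open — so {N1} is the unique smallest valid adjustment set.

{N1}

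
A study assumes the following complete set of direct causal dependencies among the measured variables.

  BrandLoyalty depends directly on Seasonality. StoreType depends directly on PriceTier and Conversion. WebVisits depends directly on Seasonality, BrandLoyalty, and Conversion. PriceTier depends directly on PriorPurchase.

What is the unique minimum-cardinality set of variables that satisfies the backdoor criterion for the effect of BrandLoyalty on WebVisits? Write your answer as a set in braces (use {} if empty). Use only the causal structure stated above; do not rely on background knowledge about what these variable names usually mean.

{Seasonality}

Variables eligible for adjustment (non-descendants of BrandLoyalty, excluding BrandLoyalty and WebVisits): {Conversion, PriceTier, PriorPurchase, Seasonality, StoreType}.
Backdoor paths from BrandLoyalty to WebVisits:
  P1: BrandLoyalty <- Seasonality -> WebVisits
The empty set is not sufficient: P1 (BrandLoyalty <- Seasonality -> WebVisits) has no collider blocking it and no conditioned non-collider, so it is open.
Try {Seasonality}:
  P1: blocked at fork node Seasonality ∈ conditioning set.
{Seasonality} contains no descendant of BrandLoyalty and blocks every backdoor path.
No other singleton works — e.g. {PriorPurchase} leaves P1 open — so {Seasonality} is the unique smallest valid adjustment set.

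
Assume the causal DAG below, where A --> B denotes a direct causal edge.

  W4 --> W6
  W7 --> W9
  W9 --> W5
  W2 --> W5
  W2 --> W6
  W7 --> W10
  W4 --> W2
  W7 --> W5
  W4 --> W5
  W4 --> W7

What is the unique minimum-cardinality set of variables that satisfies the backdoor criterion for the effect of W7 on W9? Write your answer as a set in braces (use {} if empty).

{}

Variables eligible for adjustment (non-descendants of W7, excluding W7 and W9): {W2, W4, W6}.
Backdoor paths from W7 to W9:
  P1: W7 <- W4 -> W2 -> W5 <- W9
  P2: W7 <- W4 -> W6 <- W2 -> W5 <- W9
  P3: W7 <- W4 -> W5 <- W9
Each backdoor path contains an unconditioned collider, so every path is already blocked with the empty conditioning set:
  P1: blocked at collider W5 (neither it nor any descendant is in the conditioning set).
  P2: blocked at collider W6 (neither it nor any descendant is in the conditioning set).
  P3: blocked at collider W5 (neither it nor any descendant is in the conditioning set).
The empty set is therefore the unique smallest valid set.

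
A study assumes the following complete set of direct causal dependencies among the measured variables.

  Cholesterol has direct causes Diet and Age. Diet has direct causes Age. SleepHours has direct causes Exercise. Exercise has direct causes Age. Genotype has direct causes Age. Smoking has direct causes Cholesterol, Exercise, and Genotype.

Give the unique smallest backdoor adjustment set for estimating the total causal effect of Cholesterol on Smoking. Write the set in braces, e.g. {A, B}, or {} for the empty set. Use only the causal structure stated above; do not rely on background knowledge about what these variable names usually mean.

{Age}

Variables eligible for adjustment (non-descendants of Cholesterol, excluding Cholesterol and Smoking): {Age, Diet, Exercise, Genotype, SleepHours}.
Backdoor paths from Cholesterol to Smoking:
  P1: Cholesterol <- Age -> Genotype -> Smoking
  P2: Cholesterol <- Age -> Exercise -> Smoking
  P3: Cholesterol <- Diet <- Age -> Genotype -> Smoking
  P4: Cholesterol <- Diet <- Age -> Exercise -> Smoking
The empty set is not sufficient: P1 (Cholesterol <- Age -> Genotype -> Smoking) has no collider blocking it and no conditioned non-collider, so it is open.
Try {Age}:
  P1: blocked at fork node Age ∈ conditioning set.
  P2: blocked at fork node Age ∈ conditioning set.
  P3: blocked at fork node Age ∈ conditioning set.
  P4: blocked at fork node Age ∈ conditioning set.
{Age} contains no descendant of Cholesterol and blocks every backdoor path.
No other singleton works — e.g. {Genotype} leaves P2 open — so {Age} is the unique smallest valid adjustment set.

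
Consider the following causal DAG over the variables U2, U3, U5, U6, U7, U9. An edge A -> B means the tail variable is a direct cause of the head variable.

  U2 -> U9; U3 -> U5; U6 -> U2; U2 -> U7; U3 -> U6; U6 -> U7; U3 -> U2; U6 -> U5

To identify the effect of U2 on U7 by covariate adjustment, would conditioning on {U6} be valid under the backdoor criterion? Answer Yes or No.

Yes

Backdoor paths from U2 to U7 (paths whose first edge points into U2):
  P1: U2 <- U3 -> U6 -> U7
  P2: U2 <- U3 -> U5 <- U6 -> U7
  P3: U2 <- U6 -> U7
Condition 1 (no descendant of U2 in the set): holds — descendants of U2 are {U7, U9}; none are in {U6}.
Condition 2 (every backdoor path blocked by {U6}):
  P1: blocked at chain node U6 ∈ conditioning set.
  P2: blocked at collider U5 (neither it nor any descendant is in the conditioning set).
  P3: blocked at fork node U6 ∈ conditioning set.
{U6} satisfies the backdoor criterion.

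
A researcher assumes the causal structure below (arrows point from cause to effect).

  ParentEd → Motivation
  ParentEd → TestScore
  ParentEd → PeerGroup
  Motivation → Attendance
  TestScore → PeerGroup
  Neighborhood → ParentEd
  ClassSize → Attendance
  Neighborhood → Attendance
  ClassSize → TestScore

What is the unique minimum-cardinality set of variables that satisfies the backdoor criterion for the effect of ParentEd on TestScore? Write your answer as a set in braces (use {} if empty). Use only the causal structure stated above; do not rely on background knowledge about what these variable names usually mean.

Variables eligible for adjustment (non-descendants of ParentEd, excluding ParentEd and TestScore): {ClassSize, Neighborhood}.
Backdoor paths from ParentEd to TestScore:
  P1: ParentEd <- Neighborhood -> Attendance <- ClassSize -> TestScore
Each backdoor path contains an unconditioned collider, so every path is already blocked with the empty conditioning set:
  P1: blocked at collider Attendance (neither it nor any descendant is in the conditioning set).
The empty set is therefore the unique smallest valid set.

{}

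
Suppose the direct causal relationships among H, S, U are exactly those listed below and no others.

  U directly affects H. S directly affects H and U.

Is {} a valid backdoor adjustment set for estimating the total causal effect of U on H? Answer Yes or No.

No

Backdoor paths from U to H (paths whose first edge points into U):
  P1: U <- S -> H
Condition 1 (no descendant of U in the set): holds — descendants of U are {H}; none are in {}.
Condition 2 (every backdoor path blocked by {}):
  P1: open — no interior node is in the conditioning set.
{} does not satisfy the backdoor criterion.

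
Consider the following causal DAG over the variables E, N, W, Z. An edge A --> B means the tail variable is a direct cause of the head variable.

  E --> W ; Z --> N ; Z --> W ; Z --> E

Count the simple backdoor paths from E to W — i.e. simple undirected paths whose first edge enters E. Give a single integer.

1

A backdoor path from E to W is any simple undirected path whose first edge points into E (i.e. leaves E via a parent).
Parents of E: {Z}.
Enumerating:
  P1: E <- Z -> W
That exhausts the simple backdoor paths. Count: 1.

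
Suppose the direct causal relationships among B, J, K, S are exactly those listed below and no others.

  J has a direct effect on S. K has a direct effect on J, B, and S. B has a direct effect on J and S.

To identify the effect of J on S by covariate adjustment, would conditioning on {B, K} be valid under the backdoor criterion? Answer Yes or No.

Yes

Backdoor paths from J to S (paths whose first edge points into J):
  P1: J <- K -> B -> S
  P2: J <- K -> S
  P3: J <- B <- K -> S
  P4: J <- B -> S
Condition 1 (no descendant of J in the set): holds — descendants of J are {S}; none are in {B, K}.
Condition 2 (every backdoor path blocked by {B, K}):
  P1: blocked at fork node K ∈ conditioning set.
  P2: blocked at fork node K ∈ conditioning set.
  P3: blocked at chain node B ∈ conditioning set.
  P4: blocked at fork node B ∈ conditioning set.
{B, K} satisfies the backdoor criterion.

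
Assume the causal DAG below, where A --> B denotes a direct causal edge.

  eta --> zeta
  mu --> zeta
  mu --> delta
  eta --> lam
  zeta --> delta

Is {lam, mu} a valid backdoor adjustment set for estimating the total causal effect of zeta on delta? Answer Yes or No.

Yes

Backdoor paths from zeta to delta (paths whose first edge points into zeta):
  P1: zeta <- mu -> delta
Condition 1 (no descendant of zeta in the set): holds — descendants of zeta are {delta}; none are in {lam, mu}.
Condition 2 (every backdoor path blocked by {lam, mu}):
  P1: blocked at fork node mu ∈ conditioning set.
{lam, mu} satisfies the backdoor criterion.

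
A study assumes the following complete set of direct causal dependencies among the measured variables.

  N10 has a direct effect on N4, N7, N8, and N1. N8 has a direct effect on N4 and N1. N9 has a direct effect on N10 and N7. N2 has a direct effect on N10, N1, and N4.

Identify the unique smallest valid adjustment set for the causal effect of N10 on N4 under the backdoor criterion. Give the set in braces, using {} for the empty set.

Variables eligible for adjustment (non-descendants of N10, excluding N10 and N4): {N2, N9}.
Backdoor paths from N10 to N4:
  P1: N10 <- N2 -> N4
  P2: N10 <- N2 -> N1 <- N8 -> N4
The empty set is not sufficient: P1 (N10 <- N2 -> N4) has no collider blocking it and no conditioned non-collider, so it is open.
Try {N2}:
  P1: blocked at fork node N2 ∈ conditioning set.
  P2: blocked at fork node N2 ∈ conditioning set.
{N2} contains no descendant of N10 and blocks every backdoor path.
No other singleton works — e.g. {N9} leaves P1 open — so {N2} is the unique smallest valid adjustment set.

{N2}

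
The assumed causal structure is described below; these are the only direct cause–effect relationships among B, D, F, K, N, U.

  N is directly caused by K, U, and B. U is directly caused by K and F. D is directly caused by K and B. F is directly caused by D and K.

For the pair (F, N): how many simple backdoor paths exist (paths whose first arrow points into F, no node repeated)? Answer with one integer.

A backdoor path from F to N is any simple undirected path whose first edge points into F (i.e. leaves F via a parent).
Parents of F: {D, K}.
Enumerating:
  P1: F <- K -> D <- B -> N
  P2: F <- K -> U -> N
  P3: F <- K -> N
  P4: F <- D <- B -> N
  P5: F <- D <- K -> U -> N
  P6: F <- D <- K -> N
That exhausts the simple backdoor paths. Count: 6.

6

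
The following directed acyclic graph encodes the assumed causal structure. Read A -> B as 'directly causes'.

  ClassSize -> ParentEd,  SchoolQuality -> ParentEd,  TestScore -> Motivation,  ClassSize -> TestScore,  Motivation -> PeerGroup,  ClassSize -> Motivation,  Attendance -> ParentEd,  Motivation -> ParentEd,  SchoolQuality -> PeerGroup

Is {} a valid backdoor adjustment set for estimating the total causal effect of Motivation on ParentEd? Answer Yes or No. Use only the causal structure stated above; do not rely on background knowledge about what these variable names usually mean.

Backdoor paths from Motivation to ParentEd (paths whose first edge points into Motivation):
  P1: Motivation <- ClassSize -> ParentEd
  P2: Motivation <- TestScore <- ClassSize -> ParentEd
Condition 1 (no descendant of Motivation in the set): holds — descendants of Motivation are {ParentEd, PeerGroup}; none are in {}.
Condition 2 (every backdoor path blocked by {}):
  P1: open — no interior node is in the conditioning set.
  P2: open — no interior node is in the conditioning set.
{} does not satisfy the backdoor criterion.

No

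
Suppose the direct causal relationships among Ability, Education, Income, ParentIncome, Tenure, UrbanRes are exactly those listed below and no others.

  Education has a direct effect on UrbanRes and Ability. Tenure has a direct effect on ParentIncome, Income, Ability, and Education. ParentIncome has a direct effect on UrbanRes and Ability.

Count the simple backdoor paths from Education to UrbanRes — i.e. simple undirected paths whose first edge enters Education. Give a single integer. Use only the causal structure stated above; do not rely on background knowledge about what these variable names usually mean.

2

A backdoor path from Education to UrbanRes is any simple undirected path whose first edge points into Education (i.e. leaves Education via a parent).
Parents of Education: {Tenure}.
Enumerating:
  P1: Education <- Tenure -> ParentIncome -> UrbanRes
  P2: Education <- Tenure -> Ability <- ParentIncome -> UrbanRes
That exhausts the simple backdoor paths. Count: 2.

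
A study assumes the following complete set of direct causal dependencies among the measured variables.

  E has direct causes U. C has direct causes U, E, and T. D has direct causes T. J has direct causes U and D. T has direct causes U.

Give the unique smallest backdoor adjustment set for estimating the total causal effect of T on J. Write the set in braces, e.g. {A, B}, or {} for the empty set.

Variables eligible for adjustment (non-descendants of T, excluding T and J): {E, U}.
Backdoor paths from T to J:
  P1: T <- U -> J
The empty set is not sufficient: P1 (T <- U -> J) has no collider blocking it and no conditioned non-collider, so it is open.
Try {U}:
  P1: blocked at fork node U ∈ conditioning set.
{U} contains no descendant of T and blocks every backdoor path.
No other singleton works — e.g. {E} leaves P1 open — so {U} is the unique smallest valid adjustment set.

{U}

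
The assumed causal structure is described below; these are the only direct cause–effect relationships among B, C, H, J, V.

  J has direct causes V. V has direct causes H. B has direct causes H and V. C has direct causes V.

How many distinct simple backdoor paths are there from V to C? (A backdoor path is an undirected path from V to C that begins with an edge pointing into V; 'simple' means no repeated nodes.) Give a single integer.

0

A backdoor path from V to C is any simple undirected path whose first edge points into V (i.e. leaves V via a parent).
Parents of V: {H}.
No simple path from any parent of V reaches C without revisiting V, so there are no backdoor paths.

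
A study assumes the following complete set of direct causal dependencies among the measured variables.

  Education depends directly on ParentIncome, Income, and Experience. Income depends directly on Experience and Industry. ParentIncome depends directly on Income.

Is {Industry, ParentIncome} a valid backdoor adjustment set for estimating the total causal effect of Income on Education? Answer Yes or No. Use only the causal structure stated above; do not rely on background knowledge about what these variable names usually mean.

Backdoor paths from Income to Education (paths whose first edge points into Income):
  P1: Income <- Experience -> Education
Condition 1 (no descendant of Income in the set): FAILS — ParentIncome is a descendant of Income.
Condition 2 (every backdoor path blocked by {Industry, ParentIncome}):
  P1: open — no interior node is in the conditioning set.
{Industry, ParentIncome} does not satisfy the backdoor criterion.

No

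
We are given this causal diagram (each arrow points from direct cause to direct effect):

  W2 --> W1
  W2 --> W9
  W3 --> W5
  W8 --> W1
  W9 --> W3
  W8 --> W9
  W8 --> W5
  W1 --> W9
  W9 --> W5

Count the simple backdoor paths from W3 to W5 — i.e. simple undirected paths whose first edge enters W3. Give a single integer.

4

A backdoor path from W3 to W5 is any simple undirected path whose first edge points into W3 (i.e. leaves W3 via a parent).
Parents of W3: {W9}.
Enumerating:
  P1: W3 <- W9 <- W8 -> W5
  P2: W3 <- W9 <- W2 -> W1 <- W8 -> W5
  P3: W3 <- W9 <- W1 <- W8 -> W5
  P4: W3 <- W9 -> W5
That exhausts the simple backdoor paths. Count: 4.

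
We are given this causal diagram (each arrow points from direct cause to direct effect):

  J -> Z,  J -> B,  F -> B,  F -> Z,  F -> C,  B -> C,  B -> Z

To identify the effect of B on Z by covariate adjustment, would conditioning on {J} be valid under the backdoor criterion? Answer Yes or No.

Backdoor paths from B to Z (paths whose first edge points into B):
  P1: B <- J -> Z
  P2: B <- F -> Z
Condition 1 (no descendant of B in the set): holds — descendants of B are {C, Z}; none are in {J}.
Condition 2 (every backdoor path blocked by {J}):
  P1: blocked at fork node J ∈ conditioning set.
  P2: open — no interior node is in the conditioning set.
{J} does not satisfy the backdoor criterion.

No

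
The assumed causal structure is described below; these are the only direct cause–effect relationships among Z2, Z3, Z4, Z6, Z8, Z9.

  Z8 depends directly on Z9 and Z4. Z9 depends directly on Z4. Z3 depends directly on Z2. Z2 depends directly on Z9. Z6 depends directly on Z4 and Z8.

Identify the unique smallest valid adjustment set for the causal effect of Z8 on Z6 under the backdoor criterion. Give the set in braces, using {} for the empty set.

Variables eligible for adjustment (non-descendants of Z8, excluding Z8 and Z6): {Z2, Z3, Z4, Z9}.
Backdoor paths from Z8 to Z6:
  P1: Z8 <- Z4 -> Z6
  P2: Z8 <- Z9 <- Z4 -> Z6
The empty set is not sufficient: P1 (Z8 <- Z4 -> Z6) has no collider blocking it and no conditioned non-collider, so it is open.
Try {Z4}:
  P1: blocked at fork node Z4 ∈ conditioning set.
  P2: blocked at fork node Z4 ∈ conditioning set.
{Z4} contains no descendant of Z8 and blocks every backdoor path.
No other singleton works — e.g. {Z9} leaves P1 open — so {Z4} is the unique smallest valid adjustment set.

{Z4}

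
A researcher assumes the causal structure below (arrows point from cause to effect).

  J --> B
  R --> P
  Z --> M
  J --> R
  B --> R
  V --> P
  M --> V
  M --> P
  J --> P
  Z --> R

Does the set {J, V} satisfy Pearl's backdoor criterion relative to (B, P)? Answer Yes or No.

Backdoor paths from B to P (paths whose first edge points into B):
  P1: B <- J -> R <- Z -> M -> V -> P
  P2: B <- J -> R <- Z -> M -> P
  P3: B <- J -> R -> P
  P4: B <- J -> P
Condition 1 (no descendant of B in the set): holds — descendants of B are {P, R}; none are in {J, V}.
Condition 2 (every backdoor path blocked by {J, V}):
  P1: blocked at fork node J ∈ conditioning set.
  P2: blocked at fork node J ∈ conditioning set.
  P3: blocked at fork node J ∈ conditioning set.
  P4: blocked at fork node J ∈ conditioning set.
{J, V} satisfies the backdoor criterion.

Yes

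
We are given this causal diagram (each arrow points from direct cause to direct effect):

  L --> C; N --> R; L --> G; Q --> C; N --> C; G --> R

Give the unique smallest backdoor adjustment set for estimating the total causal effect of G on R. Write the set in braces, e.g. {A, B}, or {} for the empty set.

Variables eligible for adjustment (non-descendants of G, excluding G and R): {C, L, N, Q}.
Backdoor paths from G to R:
  P1: G <- L -> C <- N -> R
Each backdoor path contains an unconditioned collider, so every path is already blocked with the empty conditioning set:
  P1: blocked at collider C (neither it nor any descendant is in the conditioning set).
The empty set is therefore the unique smallest valid set.

{}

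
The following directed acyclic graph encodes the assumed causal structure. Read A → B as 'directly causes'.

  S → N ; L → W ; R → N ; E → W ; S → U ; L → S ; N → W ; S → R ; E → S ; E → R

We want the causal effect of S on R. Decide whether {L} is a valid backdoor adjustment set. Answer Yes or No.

No

Backdoor paths from S to R (paths whose first edge points into S):
  P1: S <- L -> W <- E -> R
  P2: S <- L -> W <- N <- R
  P3: S <- E -> R
  P4: S <- E -> W <- N <- R
Condition 1 (no descendant of S in the set): holds — descendants of S are {N, R, U, W}; none are in {L}.
Condition 2 (every backdoor path blocked by {L}):
  P1: blocked at fork node L ∈ conditioning set.
  P2: blocked at fork node L ∈ conditioning set.
  P3: open — no interior node is in the conditioning set.
  P4: blocked at collider W (neither it nor any descendant is in the conditioning set).
{L} does not satisfy the backdoor criterion.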